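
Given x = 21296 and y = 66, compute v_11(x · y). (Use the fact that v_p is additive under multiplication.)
v_11(1405536) = 4

v_p(x) = 3 (factor: 21296 = 11^3 · 16); v_p(y) = 1 (factor: 66 = 11^1 · 6). Additivity: v_p(xy) = v_p(x) + v_p(y) = 3 + 1 = 4. (Direct check: xy = 1405536 = 11^4 · (96).)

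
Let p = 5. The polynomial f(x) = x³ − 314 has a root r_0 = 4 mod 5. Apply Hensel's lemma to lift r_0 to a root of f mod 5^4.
r_3 = 504 (mod 625)

Hensel: r_{i+1} = r_i − f(r_i)/f′(r_i) mod 5^{i+2}, where f′(x) = 3x². Iterate:
  r_0 = 4 (mod 5)
  r_1 = 4 (mod 25)
  r_2 = 4 (mod 125)
  r_3 = 504 (mod 625)
Final: r = 504 with f(r) ≡ 0 mod 5^4.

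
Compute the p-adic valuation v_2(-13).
v_2(-13) = 0

v_2(n) is the largest exponent k such that 2^k divides n. Factor out: -13 = -2^0 · 13. (Sign doesn't affect v_p.) So v_2(-13) = 0.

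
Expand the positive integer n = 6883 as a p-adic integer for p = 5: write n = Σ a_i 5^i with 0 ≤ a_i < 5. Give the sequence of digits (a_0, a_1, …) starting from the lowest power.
(a_0, a_1, …) = (3, 1, 0, 0, 1, 2)

Repeated division by 5 gives the digits low-to-high: 6883 = 3 + 1·5^1 + 1·5^4 + 2·5^5. Digit sequence: (3, 1, 0, 0, 1, 2).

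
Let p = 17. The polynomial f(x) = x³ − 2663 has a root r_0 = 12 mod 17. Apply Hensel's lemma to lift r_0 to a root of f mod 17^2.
r_1 = 63 (mod 289)

Hensel: r_{i+1} = r_i − f(r_i)/f′(r_i) mod 17^{i+2}, where f′(x) = 3x². Iterate:
  r_0 = 12 (mod 17)
  r_1 = 63 (mod 289)
Final: r = 63 with f(r) ≡ 0 mod 17^2.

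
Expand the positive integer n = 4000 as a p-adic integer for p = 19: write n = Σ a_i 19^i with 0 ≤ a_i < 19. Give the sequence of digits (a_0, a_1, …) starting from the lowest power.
(a_0, a_1, …) = (10, 1, 11)

Repeated division by 19 gives the digits low-to-high: 4000 = 10 + 1·19^1 + 11·19^2. Digit sequence: (10, 1, 11).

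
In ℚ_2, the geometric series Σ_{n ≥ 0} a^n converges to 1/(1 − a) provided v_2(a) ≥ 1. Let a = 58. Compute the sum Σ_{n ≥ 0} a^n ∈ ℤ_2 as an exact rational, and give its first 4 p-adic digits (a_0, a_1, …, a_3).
Σ a^n = 1/(1 − a) = -1/57;  first 4 digits = (1, 1, 1, 0)

v_2(a) = 1 ≥ 1, so the series converges in ℤ_2 to 1/(1 − a) = 1/(1 − 58) = -1/57. Expand this rational in ℤ_2: compute digits iteratively via d_i = x_i mod 2, x_{i+1} = (x_i − d_i)/2. The first 4 digits are (1, 1, 1, 0).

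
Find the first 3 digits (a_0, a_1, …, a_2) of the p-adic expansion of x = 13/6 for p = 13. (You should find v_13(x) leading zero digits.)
(a_0, …, a_2) = (0, 11, 10)

v_13(13/6) = 1, so a_0 = ... = a_0 = 0. Factor out: x = 13^1 · u with u = 1/6 a unit in ℤ_13. Expand u iteratively via a_{v+i} = u_i mod 13, u_{i+1} = (u_i − a_{v+i})/13:
  u_0 = 1/6;  a_1 = 11;  u_1 = (u_0 − 11)/13 = -5/6
  u_1 = -5/6;  a_2 = 10;  u_2 = (u_1 − 10)/13 = -5/6
Digits: (0, 11, 10).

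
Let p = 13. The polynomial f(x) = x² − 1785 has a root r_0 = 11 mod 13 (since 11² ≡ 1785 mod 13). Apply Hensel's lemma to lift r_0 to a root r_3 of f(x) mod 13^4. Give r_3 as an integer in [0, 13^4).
r_3 = 7200 (mod 28561)

Hensel's recurrence: r_{i+1} = r_i − f(r_i)·(f′(r_i))^{-1} mod 13^{i+2}, with f′(x) = 2x. Iterate:
  r_0 = 11 (mod 13)
  r_1 = 102 (mod 169)
  r_2 = 609 (mod 2197)
  r_3 = 7200 (mod 28561)
Final: r_3 = 7200, and one checks f(r_3) ≡ 0 mod 13^4.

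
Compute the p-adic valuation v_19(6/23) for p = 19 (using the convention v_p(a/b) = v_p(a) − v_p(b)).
v_19(6/23) = 0

Factor powers of 19 from the numerator and denominator of the reduced fraction: 6 = 19^0 · 6 and 23 = 19^0 · 23. Apply v_p(a/b) = v_p(a) − v_p(b): v_19(6/23) = 0 − 0 = 0.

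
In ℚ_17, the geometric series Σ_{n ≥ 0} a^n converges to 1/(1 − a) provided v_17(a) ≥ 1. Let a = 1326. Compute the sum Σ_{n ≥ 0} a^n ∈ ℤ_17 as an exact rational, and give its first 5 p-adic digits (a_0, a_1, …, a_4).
Σ a^n = 1/(1 − a) = -1/1325;  first 5 digits = (1, 10, 2, 15, 8)

v_17(a) = 1 ≥ 1, so the series converges in ℤ_17 to 1/(1 − a) = 1/(1 − 1326) = -1/1325. Expand this rational in ℤ_17: compute digits iteratively via d_i = x_i mod 17, x_{i+1} = (x_i − d_i)/17. The first 5 digits are (1, 10, 2, 15, 8).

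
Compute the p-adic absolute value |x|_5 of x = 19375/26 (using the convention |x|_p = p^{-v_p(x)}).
|19375/26|_5 = 1/625

Step 1 — compute v_5(x) by factoring powers of 5 out of the numerator and denominator: v_5(19375/26) = 4. Step 2 — apply |x|_p = p^{-v_p(x)} = 5^{-4} = 1/625.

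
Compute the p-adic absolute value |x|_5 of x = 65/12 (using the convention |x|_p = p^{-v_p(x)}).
|65/12|_5 = 1/5

Step 1 — compute v_5(x) by factoring powers of 5 out of the numerator and denominator: v_5(65/12) = 1. Step 2 — apply |x|_p = p^{-v_p(x)} = 5^{-1} = 1/5.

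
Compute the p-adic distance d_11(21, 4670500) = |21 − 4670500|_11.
d_11(21, 4670500) = 1/161051

Step 1 — x − y = 21 − 4670500 = -4670479. Step 2 — v_11(-4670479) = 5 (factor: -4670479 = −(11^5 · 29); the sign does not affect v_p). Step 3 — |x − y|_11 = 11^{-5} = 1/161051.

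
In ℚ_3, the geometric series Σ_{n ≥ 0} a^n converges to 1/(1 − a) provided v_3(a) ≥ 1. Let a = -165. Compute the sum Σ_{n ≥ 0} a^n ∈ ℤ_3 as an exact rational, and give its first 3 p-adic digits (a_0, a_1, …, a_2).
Σ a^n = 1/(1 − a) = 1/166;  first 3 digits = (1, 2, 0)

v_3(a) = 1 ≥ 1, so the series converges in ℤ_3 to 1/(1 − a) = 1/(1 − (-165)) = 1/166. Expand this rational in ℤ_3: compute digits iteratively via d_i = x_i mod 3, x_{i+1} = (x_i − d_i)/3. The first 3 digits are (1, 2, 0).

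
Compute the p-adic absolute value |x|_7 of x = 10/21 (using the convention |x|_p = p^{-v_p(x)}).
|10/21|_7 = 7

Step 1 — compute v_7(x) by factoring powers of 7 out of the numerator and denominator: v_7(10/21) = -1. Step 2 — apply |x|_p = p^{-v_p(x)} = 7^{1} = 7.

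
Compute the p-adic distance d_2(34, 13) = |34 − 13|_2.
d_2(34, 13) = 1

Step 1 — x − y = 34 − 13 = 21. Step 2 — v_2(21) = 0 (factor: 21 = (2^0 · 21); the sign does not affect v_p). Step 3 — |x − y|_2 = 2^{0} = 1.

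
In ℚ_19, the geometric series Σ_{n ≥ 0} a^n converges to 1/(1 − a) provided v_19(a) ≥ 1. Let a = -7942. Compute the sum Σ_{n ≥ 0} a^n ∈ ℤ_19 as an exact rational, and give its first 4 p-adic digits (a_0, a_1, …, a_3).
Σ a^n = 1/(1 − a) = 1/7943;  first 4 digits = (1, 0, 16, 17)

v_19(a) = 2 ≥ 1, so the series converges in ℤ_19 to 1/(1 − a) = 1/(1 − (-7942)) = 1/7943. Expand this rational in ℤ_19: compute digits iteratively via d_i = x_i mod 19, x_{i+1} = (x_i − d_i)/19. The first 4 digits are (1, 0, 16, 17).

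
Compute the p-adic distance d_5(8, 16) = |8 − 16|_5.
d_5(8, 16) = 1

Step 1 — x − y = 8 − 16 = -8. Step 2 — v_5(-8) = 0 (factor: -8 = −(5^0 · 8); the sign does not affect v_p). Step 3 — |x − y|_5 = 5^{0} = 1.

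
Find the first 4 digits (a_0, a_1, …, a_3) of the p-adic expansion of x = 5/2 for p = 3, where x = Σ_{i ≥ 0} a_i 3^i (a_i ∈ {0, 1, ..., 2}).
(a_0, …, a_3) = (1, 2, 1, 1)

v_3(5/2) = 0 (numerator and denominator both coprime to 3), so x ∈ ℤ_3^×. Compute digits iteratively via a_i = x_i mod 3, x_{i+1} = (x_i − a_i)/3, with x_0 = x:
  x_0 = 5/2;  a_0 = 1;  x_1 = (x_0 − 1)/3 = 1/2
  x_1 = 1/2;  a_1 = 2;  x_2 = (x_1 − 2)/3 = -1/2
  x_2 = -1/2;  a_2 = 1;  x_3 = (x_2 − 1)/3 = -1/2
  x_3 = -1/2;  a_3 = 1;  x_4 = (x_3 − 1)/3 = -1/2
Digits: (1, 2, 1, 1).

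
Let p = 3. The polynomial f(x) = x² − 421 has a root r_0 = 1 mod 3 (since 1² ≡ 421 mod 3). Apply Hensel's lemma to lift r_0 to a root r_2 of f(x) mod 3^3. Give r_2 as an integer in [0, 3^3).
r_2 = 4 (mod 27)

Hensel's recurrence: r_{i+1} = r_i − f(r_i)·(f′(r_i))^{-1} mod 3^{i+2}, with f′(x) = 2x. Iterate:
  r_0 = 1 (mod 3)
  r_1 = 4 (mod 9)
  r_2 = 4 (mod 27)
Final: r_2 = 4, and one checks f(r_2) ≡ 0 mod 3^3.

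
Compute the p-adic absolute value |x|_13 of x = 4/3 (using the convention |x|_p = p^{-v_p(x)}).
|4/3|_13 = 1

Step 1 — compute v_13(x) by factoring powers of 13 out of the numerator and denominator: v_13(4/3) = 0. Step 2 — apply |x|_p = p^{-v_p(x)} = 13^{0} = 1.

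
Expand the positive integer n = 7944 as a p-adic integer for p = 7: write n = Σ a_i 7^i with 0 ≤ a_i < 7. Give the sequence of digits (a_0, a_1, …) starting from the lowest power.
(a_0, a_1, …) = (6, 0, 1, 2, 3)

Repeated division by 7 gives the digits low-to-high: 7944 = 6 + 1·7^2 + 2·7^3 + 3·7^4. Digit sequence: (6, 0, 1, 2, 3).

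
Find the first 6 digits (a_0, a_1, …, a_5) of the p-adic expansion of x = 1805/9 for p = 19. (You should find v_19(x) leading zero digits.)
(a_0, …, a_5) = (0, 0, 9, 8, 8, 8)

v_19(1805/9) = 2, so a_0 = ... = a_1 = 0. Factor out: x = 19^2 · u with u = 5/9 a unit in ℤ_19. Expand u iteratively via a_{v+i} = u_i mod 19, u_{i+1} = (u_i − a_{v+i})/19:
  u_0 = 5/9;  a_2 = 9;  u_1 = (u_0 − 9)/19 = -4/9
  u_1 = -4/9;  a_3 = 8;  u_2 = (u_1 − 8)/19 = -4/9
  u_2 = -4/9;  a_4 = 8;  u_3 = (u_2 − 8)/19 = -4/9
  u_3 = -4/9;  a_5 = 8;  u_4 = (u_3 − 8)/19 = -4/9
Digits: (0, 0, 9, 8, 8, 8).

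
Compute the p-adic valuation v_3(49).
v_3(49) = 0

v_3(n) is the largest exponent k such that 3^k divides n. Factor out: 49 = 3^0 · 49. (Sign doesn't affect v_p.) So v_3(49) = 0.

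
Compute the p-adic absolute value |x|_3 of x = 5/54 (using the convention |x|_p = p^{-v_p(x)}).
|5/54|_3 = 27

Step 1 — compute v_3(x) by factoring powers of 3 out of the numerator and denominator: v_3(5/54) = -3. Step 2 — apply |x|_p = p^{-v_p(x)} = 3^{3} = 27.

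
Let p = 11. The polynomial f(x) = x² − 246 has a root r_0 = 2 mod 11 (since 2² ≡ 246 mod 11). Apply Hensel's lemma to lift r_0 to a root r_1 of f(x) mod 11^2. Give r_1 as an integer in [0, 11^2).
r_1 = 2 (mod 121)

Hensel's recurrence: r_{i+1} = r_i − f(r_i)·(f′(r_i))^{-1} mod 11^{i+2}, with f′(x) = 2x. Iterate:
  r_0 = 2 (mod 11)
  r_1 = 2 (mod 121)
Final: r_1 = 2, and one checks f(r_1) ≡ 0 mod 11^2.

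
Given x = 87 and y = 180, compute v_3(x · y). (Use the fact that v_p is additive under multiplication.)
v_3(15660) = 3

v_p(x) = 1 (factor: 87 = 3^1 · 29); v_p(y) = 2 (factor: 180 = 3^2 · 20). Additivity: v_p(xy) = v_p(x) + v_p(y) = 1 + 2 = 3. (Direct check: xy = 15660 = 3^3 · (580).)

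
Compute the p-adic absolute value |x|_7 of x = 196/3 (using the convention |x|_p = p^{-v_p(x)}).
|196/3|_7 = 1/49

Step 1 — compute v_7(x) by factoring powers of 7 out of the numerator and denominator: v_7(196/3) = 2. Step 2 — apply |x|_p = p^{-v_p(x)} = 7^{-2} = 1/49.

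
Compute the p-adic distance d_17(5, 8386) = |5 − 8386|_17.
d_17(5, 8386) = 1/289

Step 1 — x − y = 5 − 8386 = -8381. Step 2 — v_17(-8381) = 2 (factor: -8381 = −(17^2 · 29); the sign does not affect v_p). Step 3 — |x − y|_17 = 17^{-2} = 1/289.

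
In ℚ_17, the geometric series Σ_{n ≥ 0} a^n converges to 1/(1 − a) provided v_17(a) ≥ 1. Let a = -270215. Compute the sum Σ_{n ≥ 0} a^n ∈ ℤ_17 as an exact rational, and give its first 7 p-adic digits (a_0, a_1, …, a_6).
Σ a^n = 1/(1 − a) = 1/270216;  first 7 digits = (1, 0, 0, 13, 13, 16, 15)

v_17(a) = 3 ≥ 1, so the series converges in ℤ_17 to 1/(1 − a) = 1/(1 − (-270215)) = 1/270216. Expand this rational in ℤ_17: compute digits iteratively via d_i = x_i mod 17, x_{i+1} = (x_i − d_i)/17. The first 7 digits are (1, 0, 0, 13, 13, 16, 15).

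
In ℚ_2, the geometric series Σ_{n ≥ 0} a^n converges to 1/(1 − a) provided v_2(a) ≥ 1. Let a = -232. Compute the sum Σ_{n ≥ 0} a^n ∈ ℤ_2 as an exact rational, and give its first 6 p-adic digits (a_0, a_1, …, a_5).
Σ a^n = 1/(1 − a) = 1/233;  first 6 digits = (1, 0, 0, 1, 1, 0)

v_2(a) = 3 ≥ 1, so the series converges in ℤ_2 to 1/(1 − a) = 1/(1 − (-232)) = 1/233. Expand this rational in ℤ_2: compute digits iteratively via d_i = x_i mod 2, x_{i+1} = (x_i − d_i)/2. The first 6 digits are (1, 0, 0, 1, 1, 0).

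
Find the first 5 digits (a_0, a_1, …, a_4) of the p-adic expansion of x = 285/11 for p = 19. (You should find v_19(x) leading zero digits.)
(a_0, …, a_4) = (0, 10, 3, 5, 17)

v_19(285/11) = 1, so a_0 = ... = a_0 = 0. Factor out: x = 19^1 · u with u = 15/11 a unit in ℤ_19. Expand u iteratively via a_{v+i} = u_i mod 19, u_{i+1} = (u_i − a_{v+i})/19:
  u_0 = 15/11;  a_1 = 10;  u_1 = (u_0 − 10)/19 = -5/11
  u_1 = -5/11;  a_2 = 3;  u_2 = (u_1 − 3)/19 = -2/11
  u_2 = -2/11;  a_3 = 5;  u_3 = (u_2 − 5)/19 = -3/11
  u_3 = -3/11;  a_4 = 17;  u_4 = (u_3 − 17)/19 = -10/11
Digits: (0, 10, 3, 5, 17).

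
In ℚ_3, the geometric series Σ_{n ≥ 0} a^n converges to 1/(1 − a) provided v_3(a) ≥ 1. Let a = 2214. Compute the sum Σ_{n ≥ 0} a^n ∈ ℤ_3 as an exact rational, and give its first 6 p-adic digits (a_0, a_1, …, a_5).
Σ a^n = 1/(1 − a) = -1/2213;  first 6 digits = (1, 0, 0, 1, 0, 0)

v_3(a) = 3 ≥ 1, so the series converges in ℤ_3 to 1/(1 − a) = 1/(1 − 2214) = -1/2213. Expand this rational in ℤ_3: compute digits iteratively via d_i = x_i mod 3, x_{i+1} = (x_i − d_i)/3. The first 6 digits are (1, 0, 0, 1, 0, 0).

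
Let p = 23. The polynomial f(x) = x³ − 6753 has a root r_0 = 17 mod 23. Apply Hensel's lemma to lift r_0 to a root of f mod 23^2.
r_1 = 132 (mod 529)

Hensel: r_{i+1} = r_i − f(r_i)/f′(r_i) mod 23^{i+2}, where f′(x) = 3x². Iterate:
  r_0 = 17 (mod 23)
  r_1 = 132 (mod 529)
Final: r = 132 with f(r) ≡ 0 mod 23^2.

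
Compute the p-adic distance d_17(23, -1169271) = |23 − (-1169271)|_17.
d_17(23, -1169271) = 1/83521

Step 1 — x − y = 23 − (-1169271) = 1169294. Step 2 — v_17(1169294) = 4 (factor: 1169294 = (17^4 · 14); the sign does not affect v_p). Step 3 — |x − y|_17 = 17^{-4} = 1/83521.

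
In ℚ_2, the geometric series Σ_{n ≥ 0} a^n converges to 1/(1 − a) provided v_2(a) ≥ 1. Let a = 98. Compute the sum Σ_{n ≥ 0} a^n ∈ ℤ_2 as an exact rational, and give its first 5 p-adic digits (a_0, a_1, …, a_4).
Σ a^n = 1/(1 − a) = -1/97;  first 5 digits = (1, 1, 1, 1, 1)

v_2(a) = 1 ≥ 1, so the series converges in ℤ_2 to 1/(1 − a) = 1/(1 − 98) = -1/97. Expand this rational in ℤ_2: compute digits iteratively via d_i = x_i mod 2, x_{i+1} = (x_i − d_i)/2. The first 5 digits are (1, 1, 1, 1, 1).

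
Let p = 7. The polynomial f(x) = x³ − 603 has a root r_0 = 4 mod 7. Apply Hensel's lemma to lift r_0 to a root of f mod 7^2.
r_1 = 4 (mod 49)

Hensel: r_{i+1} = r_i − f(r_i)/f′(r_i) mod 7^{i+2}, where f′(x) = 3x². Iterate:
  r_0 = 4 (mod 7)
  r_1 = 4 (mod 49)
Final: r = 4 with f(r) ≡ 0 mod 7^2.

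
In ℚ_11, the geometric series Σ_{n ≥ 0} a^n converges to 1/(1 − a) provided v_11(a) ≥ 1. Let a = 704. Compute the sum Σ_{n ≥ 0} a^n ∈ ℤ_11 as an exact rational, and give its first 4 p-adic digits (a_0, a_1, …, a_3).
Σ a^n = 1/(1 − a) = -1/703;  first 4 digits = (1, 9, 9, 1)

v_11(a) = 1 ≥ 1, so the series converges in ℤ_11 to 1/(1 − a) = 1/(1 − 704) = -1/703. Expand this rational in ℤ_11: compute digits iteratively via d_i = x_i mod 11, x_{i+1} = (x_i − d_i)/11. The first 4 digits are (1, 9, 9, 1).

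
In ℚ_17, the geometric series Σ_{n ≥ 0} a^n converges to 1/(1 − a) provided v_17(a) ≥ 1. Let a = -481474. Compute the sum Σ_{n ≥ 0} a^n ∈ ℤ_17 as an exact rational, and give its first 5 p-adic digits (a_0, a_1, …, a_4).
Σ a^n = 1/(1 − a) = 1/481475;  first 5 digits = (1, 0, 0, 4, 11)

v_17(a) = 3 ≥ 1, so the series converges in ℤ_17 to 1/(1 − a) = 1/(1 − (-481474)) = 1/481475. Expand this rational in ℤ_17: compute digits iteratively via d_i = x_i mod 17, x_{i+1} = (x_i − d_i)/17. The first 5 digits are (1, 0, 0, 4, 11).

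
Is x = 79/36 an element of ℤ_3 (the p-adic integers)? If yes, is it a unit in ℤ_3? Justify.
x ∉ ℤ_3 (v_3(x) = -2 < 0)

ℤ_3 = {x ∈ ℚ_3 : v_3(x) ≥ 0} and ℤ_3^× = {x ∈ ℤ_3 : v_3(x) = 0}. Here v_3(79/36) = v_3(num) − v_3(den) = -2; compare against these criteria.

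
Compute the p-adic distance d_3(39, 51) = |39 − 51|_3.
d_3(39, 51) = 1/3

Step 1 — x − y = 39 − 51 = -12. Step 2 — v_3(-12) = 1 (factor: -12 = −(3^1 · 4); the sign does not affect v_p). Step 3 — |x − y|_3 = 3^{-1} = 1/3.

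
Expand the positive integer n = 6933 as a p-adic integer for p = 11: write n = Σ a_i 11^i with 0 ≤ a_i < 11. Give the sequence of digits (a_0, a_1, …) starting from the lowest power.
(a_0, a_1, …) = (3, 3, 2, 5)

Repeated division by 11 gives the digits low-to-high: 6933 = 3 + 3·11^1 + 2·11^2 + 5·11^3. Digit sequence: (3, 3, 2, 5).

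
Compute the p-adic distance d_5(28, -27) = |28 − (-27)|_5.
d_5(28, -27) = 1/5

Step 1 — x − y = 28 − (-27) = 55. Step 2 — v_5(55) = 1 (factor: 55 = (5^1 · 11); the sign does not affect v_p). Step 3 — |x − y|_5 = 5^{-1} = 1/5.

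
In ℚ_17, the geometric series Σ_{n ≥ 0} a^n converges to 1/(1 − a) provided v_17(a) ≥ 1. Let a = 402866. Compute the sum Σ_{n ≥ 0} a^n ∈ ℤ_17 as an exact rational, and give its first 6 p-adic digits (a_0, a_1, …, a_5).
Σ a^n = 1/(1 − a) = -1/402865;  first 6 digits = (1, 0, 0, 14, 4, 0)

v_17(a) = 3 ≥ 1, so the series converges in ℤ_17 to 1/(1 − a) = 1/(1 − 402866) = -1/402865. Expand this rational in ℤ_17: compute digits iteratively via d_i = x_i mod 17, x_{i+1} = (x_i − d_i)/17. The first 6 digits are (1, 0, 0, 14, 4, 0).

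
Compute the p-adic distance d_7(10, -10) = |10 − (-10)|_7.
d_7(10, -10) = 1

Step 1 — x − y = 10 − (-10) = 20. Step 2 — v_7(20) = 0 (factor: 20 = (7^0 · 20); the sign does not affect v_p). Step 3 — |x − y|_7 = 7^{0} = 1.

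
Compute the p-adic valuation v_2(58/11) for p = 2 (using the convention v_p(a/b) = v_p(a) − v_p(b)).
v_2(58/11) = 1

Factor powers of 2 from the numerator and denominator of the reduced fraction: 58 = 2^1 · 29 and 11 = 2^0 · 11. Apply v_p(a/b) = v_p(a) − v_p(b): v_2(58/11) = 1 − 0 = 1.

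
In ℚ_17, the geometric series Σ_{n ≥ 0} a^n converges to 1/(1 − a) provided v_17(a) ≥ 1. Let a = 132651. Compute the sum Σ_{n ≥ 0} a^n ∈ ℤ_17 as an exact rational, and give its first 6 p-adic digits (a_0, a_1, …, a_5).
Σ a^n = 1/(1 − a) = -1/132650;  first 6 digits = (1, 0, 0, 10, 1, 0)

v_17(a) = 3 ≥ 1, so the series converges in ℤ_17 to 1/(1 − a) = 1/(1 − 132651) = -1/132650. Expand this rational in ℤ_17: compute digits iteratively via d_i = x_i mod 17, x_{i+1} = (x_i − d_i)/17. The first 6 digits are (1, 0, 0, 10, 1, 0).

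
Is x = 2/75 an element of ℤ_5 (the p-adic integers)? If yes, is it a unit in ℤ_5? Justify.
x ∉ ℤ_5 (v_5(x) = -2 < 0)

ℤ_5 = {x ∈ ℚ_5 : v_5(x) ≥ 0} and ℤ_5^× = {x ∈ ℤ_5 : v_5(x) = 0}. Here v_5(2/75) = v_5(num) − v_5(den) = -2; compare against these criteria.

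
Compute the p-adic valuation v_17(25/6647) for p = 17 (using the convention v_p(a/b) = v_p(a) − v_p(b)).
v_17(25/6647) = -2

Factor powers of 17 from the numerator and denominator of the reduced fraction: 25 = 17^0 · 25 and 6647 = 17^2 · 23. Apply v_p(a/b) = v_p(a) − v_p(b): v_17(25/6647) = 0 − 2 = -2.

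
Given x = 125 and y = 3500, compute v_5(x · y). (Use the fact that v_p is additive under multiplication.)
v_5(437500) = 6

v_p(x) = 3 (factor: 125 = 5^3 · 1); v_p(y) = 3 (factor: 3500 = 5^3 · 28). Additivity: v_p(xy) = v_p(x) + v_p(y) = 3 + 3 = 6. (Direct check: xy = 437500 = 5^6 · (28).)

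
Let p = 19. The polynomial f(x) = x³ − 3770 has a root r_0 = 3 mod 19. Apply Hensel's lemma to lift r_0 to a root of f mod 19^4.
r_3 = 24703 (mod 130321)

Hensel: r_{i+1} = r_i − f(r_i)/f′(r_i) mod 19^{i+2}, where f′(x) = 3x². Iterate:
  r_0 = 3 (mod 19)
  r_1 = 155 (mod 361)
  r_2 = 4126 (mod 6859)
  r_3 = 24703 (mod 130321)
Final: r = 24703 with f(r) ≡ 0 mod 19^4.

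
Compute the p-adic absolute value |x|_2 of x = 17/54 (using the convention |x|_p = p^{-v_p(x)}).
|17/54|_2 = 2

Step 1 — compute v_2(x) by factoring powers of 2 out of the numerator and denominator: v_2(17/54) = -1. Step 2 — apply |x|_p = p^{-v_p(x)} = 2^{1} = 2.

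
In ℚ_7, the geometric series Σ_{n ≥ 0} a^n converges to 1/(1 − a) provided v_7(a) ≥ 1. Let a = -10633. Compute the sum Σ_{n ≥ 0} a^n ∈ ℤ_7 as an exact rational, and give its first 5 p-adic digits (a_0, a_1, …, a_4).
Σ a^n = 1/(1 − a) = 1/10634;  first 5 digits = (1, 0, 0, 4, 2)

v_7(a) = 3 ≥ 1, so the series converges in ℤ_7 to 1/(1 − a) = 1/(1 − (-10633)) = 1/10634. Expand this rational in ℤ_7: compute digits iteratively via d_i = x_i mod 7, x_{i+1} = (x_i − d_i)/7. The first 5 digits are (1, 0, 0, 4, 2).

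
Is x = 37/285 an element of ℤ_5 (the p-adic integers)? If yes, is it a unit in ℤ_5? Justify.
x ∉ ℤ_5 (v_5(x) = -1 < 0)

ℤ_5 = {x ∈ ℚ_5 : v_5(x) ≥ 0} and ℤ_5^× = {x ∈ ℤ_5 : v_5(x) = 0}. Here v_5(37/285) = v_5(num) − v_5(den) = -1; compare against these criteria.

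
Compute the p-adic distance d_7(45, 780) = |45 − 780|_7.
d_7(45, 780) = 1/49

Step 1 — x − y = 45 − 780 = -735. Step 2 — v_7(-735) = 2 (factor: -735 = −(7^2 · 15); the sign does not affect v_p). Step 3 — |x − y|_7 = 7^{-2} = 1/49.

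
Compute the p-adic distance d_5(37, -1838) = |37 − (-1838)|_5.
d_5(37, -1838) = 1/625

Step 1 — x − y = 37 − (-1838) = 1875. Step 2 — v_5(1875) = 4 (factor: 1875 = (5^4 · 3); the sign does not affect v_p). Step 3 — |x − y|_5 = 5^{-4} = 1/625.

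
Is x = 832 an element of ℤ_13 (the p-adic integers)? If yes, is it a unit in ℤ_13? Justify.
x ∈ ℤ_13 but not a unit; v_13(x) = 1 > 0

ℤ_13 = {x ∈ ℚ_13 : v_13(x) ≥ 0} and ℤ_13^× = {x ∈ ℤ_13 : v_13(x) = 0}. Here v_13(832) = v_13(num) − v_13(den) = 1; compare against these criteria.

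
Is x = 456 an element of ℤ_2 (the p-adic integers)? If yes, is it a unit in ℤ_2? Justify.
x ∈ ℤ_2 but not a unit; v_2(x) = 3 > 0

ℤ_2 = {x ∈ ℚ_2 : v_2(x) ≥ 0} and ℤ_2^× = {x ∈ ℤ_2 : v_2(x) = 0}. Here v_2(456) = v_2(num) − v_2(den) = 3; compare against these criteria.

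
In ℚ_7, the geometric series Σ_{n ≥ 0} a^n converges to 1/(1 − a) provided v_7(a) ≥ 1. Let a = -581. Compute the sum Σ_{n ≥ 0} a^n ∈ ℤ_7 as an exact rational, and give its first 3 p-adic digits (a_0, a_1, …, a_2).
Σ a^n = 1/(1 − a) = 1/582;  first 3 digits = (1, 1, 3)

v_7(a) = 1 ≥ 1, so the series converges in ℤ_7 to 1/(1 − a) = 1/(1 − (-581)) = 1/582. Expand this rational in ℤ_7: compute digits iteratively via d_i = x_i mod 7, x_{i+1} = (x_i − d_i)/7. The first 3 digits are (1, 1, 3).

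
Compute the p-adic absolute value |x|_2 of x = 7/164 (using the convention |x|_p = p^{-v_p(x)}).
|7/164|_2 = 4

Step 1 — compute v_2(x) by factoring powers of 2 out of the numerator and denominator: v_2(7/164) = -2. Step 2 — apply |x|_p = p^{-v_p(x)} = 2^{2} = 4.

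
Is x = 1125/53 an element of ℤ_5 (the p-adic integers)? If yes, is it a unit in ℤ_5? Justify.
x ∈ ℤ_5 but not a unit; v_5(x) = 3 > 0

ℤ_5 = {x ∈ ℚ_5 : v_5(x) ≥ 0} and ℤ_5^× = {x ∈ ℤ_5 : v_5(x) = 0}. Here v_5(1125/53) = v_5(num) − v_5(den) = 3; compare against these criteria.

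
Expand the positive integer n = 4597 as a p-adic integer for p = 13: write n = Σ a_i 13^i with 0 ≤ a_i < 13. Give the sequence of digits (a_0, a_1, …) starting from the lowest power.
(a_0, a_1, …) = (8, 2, 1, 2)

Repeated division by 13 gives the digits low-to-high: 4597 = 8 + 2·13^1 + 1·13^2 + 2·13^3. Digit sequence: (8, 2, 1, 2).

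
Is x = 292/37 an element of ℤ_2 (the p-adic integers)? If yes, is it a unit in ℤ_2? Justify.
x ∈ ℤ_2 but not a unit; v_2(x) = 2 > 0

ℤ_2 = {x ∈ ℚ_2 : v_2(x) ≥ 0} and ℤ_2^× = {x ∈ ℤ_2 : v_2(x) = 0}. Here v_2(292/37) = v_2(num) − v_2(den) = 2; compare against these criteria.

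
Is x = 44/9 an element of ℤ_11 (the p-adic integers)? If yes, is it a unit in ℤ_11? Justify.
x ∈ ℤ_11 but not a unit; v_11(x) = 1 > 0

ℤ_11 = {x ∈ ℚ_11 : v_11(x) ≥ 0} and ℤ_11^× = {x ∈ ℤ_11 : v_11(x) = 0}. Here v_11(44/9) = v_11(num) − v_11(den) = 1; compare against these criteria.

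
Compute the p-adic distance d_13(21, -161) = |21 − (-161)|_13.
d_13(21, -161) = 1/13

Step 1 — x − y = 21 − (-161) = 182. Step 2 — v_13(182) = 1 (factor: 182 = (13^1 · 14); the sign does not affect v_p). Step 3 — |x − y|_13 = 13^{-1} = 1/13.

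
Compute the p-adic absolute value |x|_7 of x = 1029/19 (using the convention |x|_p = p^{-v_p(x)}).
|1029/19|_7 = 1/343

Step 1 — compute v_7(x) by factoring powers of 7 out of the numerator and denominator: v_7(1029/19) = 3. Step 2 — apply |x|_p = p^{-v_p(x)} = 7^{-3} = 1/343.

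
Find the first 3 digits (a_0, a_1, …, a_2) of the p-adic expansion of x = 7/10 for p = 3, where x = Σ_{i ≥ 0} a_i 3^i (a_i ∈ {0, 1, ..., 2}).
(a_0, …, a_2) = (1, 2, 2)

v_3(7/10) = 0 (numerator and denominator both coprime to 3), so x ∈ ℤ_3^×. Compute digits iteratively via a_i = x_i mod 3, x_{i+1} = (x_i − a_i)/3, with x_0 = x:
  x_0 = 7/10;  a_0 = 1;  x_1 = (x_0 − 1)/3 = -1/10
  x_1 = -1/10;  a_1 = 2;  x_2 = (x_1 − 2)/3 = -7/10
  x_2 = -7/10;  a_2 = 2;  x_3 = (x_2 − 2)/3 = -9/10
Digits: (1, 2, 2).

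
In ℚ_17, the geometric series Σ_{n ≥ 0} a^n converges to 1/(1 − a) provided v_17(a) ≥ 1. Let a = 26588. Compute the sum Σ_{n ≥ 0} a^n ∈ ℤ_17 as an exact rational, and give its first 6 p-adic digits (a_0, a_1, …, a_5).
Σ a^n = 1/(1 − a) = -1/26587;  first 6 digits = (1, 0, 7, 5, 15, 4)

v_17(a) = 2 ≥ 1, so the series converges in ℤ_17 to 1/(1 − a) = 1/(1 − 26588) = -1/26587. Expand this rational in ℤ_17: compute digits iteratively via d_i = x_i mod 17, x_{i+1} = (x_i − d_i)/17. The first 6 digits are (1, 0, 7, 5, 15, 4).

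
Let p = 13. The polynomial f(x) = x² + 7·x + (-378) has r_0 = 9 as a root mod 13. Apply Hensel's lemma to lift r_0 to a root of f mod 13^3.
r_2 = 113 (mod 2197)

Hensel: r_{i+1} = r_i − f(r_i)·(f′(r_i))^{-1} mod 13^{i+2}, f′(x) = 2x + 7. Iterate:
  r_0 = 9 (mod 13)
  r_1 = 113 (mod 169)
  r_2 = 113 (mod 2197)
Final: r = 113 satisfies f(r) ≡ 0 mod 13^3.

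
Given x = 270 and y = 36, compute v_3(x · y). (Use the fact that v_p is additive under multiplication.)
v_3(9720) = 5

v_p(x) = 3 (factor: 270 = 3^3 · 10); v_p(y) = 2 (factor: 36 = 3^2 · 4). Additivity: v_p(xy) = v_p(x) + v_p(y) = 3 + 2 = 5. (Direct check: xy = 9720 = 3^5 · (40).)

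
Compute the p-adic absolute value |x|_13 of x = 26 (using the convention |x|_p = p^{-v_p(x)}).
|26|_13 = 1/13

Step 1 — compute v_13(x) by factoring powers of 13 out of the numerator and denominator: v_13(26) = 1. Step 2 — apply |x|_p = p^{-v_p(x)} = 13^{-1} = 1/13.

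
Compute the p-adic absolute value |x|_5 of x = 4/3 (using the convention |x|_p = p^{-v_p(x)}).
|4/3|_5 = 1

Step 1 — compute v_5(x) by factoring powers of 5 out of the numerator and denominator: v_5(4/3) = 0. Step 2 — apply |x|_p = p^{-v_p(x)} = 5^{0} = 1.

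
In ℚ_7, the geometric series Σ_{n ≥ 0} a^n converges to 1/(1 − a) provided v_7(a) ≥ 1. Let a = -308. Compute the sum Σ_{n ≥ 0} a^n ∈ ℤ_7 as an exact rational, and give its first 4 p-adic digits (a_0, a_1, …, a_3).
Σ a^n = 1/(1 − a) = 1/309;  first 4 digits = (1, 5, 4, 1)

v_7(a) = 1 ≥ 1, so the series converges in ℤ_7 to 1/(1 − a) = 1/(1 − (-308)) = 1/309. Expand this rational in ℤ_7: compute digits iteratively via d_i = x_i mod 7, x_{i+1} = (x_i − d_i)/7. The first 4 digits are (1, 5, 4, 1).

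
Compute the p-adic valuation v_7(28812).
v_7(28812) = 4

v_7(n) is the largest exponent k such that 7^k divides n. Factor out: 28812 = 7^4 · 12. (Sign doesn't affect v_p.) So v_7(28812) = 4.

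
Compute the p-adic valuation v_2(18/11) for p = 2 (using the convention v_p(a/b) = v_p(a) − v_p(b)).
v_2(18/11) = 1

Factor powers of 2 from the numerator and denominator of the reduced fraction: 18 = 2^1 · 9 and 11 = 2^0 · 11. Apply v_p(a/b) = v_p(a) − v_p(b): v_2(18/11) = 1 − 0 = 1.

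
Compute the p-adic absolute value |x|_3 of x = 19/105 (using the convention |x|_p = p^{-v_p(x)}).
|19/105|_3 = 3

Step 1 — compute v_3(x) by factoring powers of 3 out of the numerator and denominator: v_3(19/105) = -1. Step 2 — apply |x|_p = p^{-v_p(x)} = 3^{1} = 3.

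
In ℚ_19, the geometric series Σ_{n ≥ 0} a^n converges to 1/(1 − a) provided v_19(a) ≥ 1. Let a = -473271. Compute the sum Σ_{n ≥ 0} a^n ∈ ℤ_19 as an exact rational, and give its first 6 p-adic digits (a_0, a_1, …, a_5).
Σ a^n = 1/(1 − a) = 1/473272;  first 6 digits = (1, 0, 0, 7, 15, 18)

v_19(a) = 3 ≥ 1, so the series converges in ℤ_19 to 1/(1 − a) = 1/(1 − (-473271)) = 1/473272. Expand this rational in ℤ_19: compute digits iteratively via d_i = x_i mod 19, x_{i+1} = (x_i − d_i)/19. The first 6 digits are (1, 0, 0, 7, 15, 18).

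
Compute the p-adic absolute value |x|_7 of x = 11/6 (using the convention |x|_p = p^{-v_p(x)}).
|11/6|_7 = 1

Step 1 — compute v_7(x) by factoring powers of 7 out of the numerator and denominator: v_7(11/6) = 0. Step 2 — apply |x|_p = p^{-v_p(x)} = 7^{0} = 1.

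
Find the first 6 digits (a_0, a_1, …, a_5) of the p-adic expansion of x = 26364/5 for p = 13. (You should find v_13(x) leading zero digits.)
(a_0, …, a_5) = (0, 0, 0, 5, 5, 10)

v_13(26364/5) = 3, so a_0 = ... = a_2 = 0. Factor out: x = 13^3 · u with u = 12/5 a unit in ℤ_13. Expand u iteratively via a_{v+i} = u_i mod 13, u_{i+1} = (u_i − a_{v+i})/13:
  u_0 = 12/5;  a_3 = 5;  u_1 = (u_0 − 5)/13 = -1/5
  u_1 = -1/5;  a_4 = 5;  u_2 = (u_1 − 5)/13 = -2/5
  u_2 = -2/5;  a_5 = 10;  u_3 = (u_2 − 10)/13 = -4/5
Digits: (0, 0, 0, 5, 5, 10).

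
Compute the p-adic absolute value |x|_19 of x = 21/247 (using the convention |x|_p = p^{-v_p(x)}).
|21/247|_19 = 19

Step 1 — compute v_19(x) by factoring powers of 19 out of the numerator and denominator: v_19(21/247) = -1. Step 2 — apply |x|_p = p^{-v_p(x)} = 19^{1} = 19.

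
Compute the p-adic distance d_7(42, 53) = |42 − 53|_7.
d_7(42, 53) = 1

Step 1 — x − y = 42 − 53 = -11. Step 2 — v_7(-11) = 0 (factor: -11 = −(7^0 · 11); the sign does not affect v_p). Step 3 — |x − y|_7 = 7^{0} = 1.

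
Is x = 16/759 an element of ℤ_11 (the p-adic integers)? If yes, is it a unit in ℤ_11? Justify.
x ∉ ℤ_11 (v_11(x) = -1 < 0)

ℤ_11 = {x ∈ ℚ_11 : v_11(x) ≥ 0} and ℤ_11^× = {x ∈ ℤ_11 : v_11(x) = 0}. Here v_11(16/759) = v_11(num) − v_11(den) = -1; compare against these criteria.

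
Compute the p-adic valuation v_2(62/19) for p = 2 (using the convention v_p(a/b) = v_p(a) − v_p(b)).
v_2(62/19) = 1

Factor powers of 2 from the numerator and denominator of the reduced fraction: 62 = 2^1 · 31 and 19 = 2^0 · 19. Apply v_p(a/b) = v_p(a) − v_p(b): v_2(62/19) = 1 − 0 = 1.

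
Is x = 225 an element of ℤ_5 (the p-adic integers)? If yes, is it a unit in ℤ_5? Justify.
x ∈ ℤ_5 but not a unit; v_5(x) = 2 > 0

ℤ_5 = {x ∈ ℚ_5 : v_5(x) ≥ 0} and ℤ_5^× = {x ∈ ℤ_5 : v_5(x) = 0}. Here v_5(225) = v_5(num) − v_5(den) = 2; compare against these criteria.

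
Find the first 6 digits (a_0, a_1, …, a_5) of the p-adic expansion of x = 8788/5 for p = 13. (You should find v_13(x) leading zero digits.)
(a_0, …, a_5) = (0, 0, 0, 6, 10, 7)

v_13(8788/5) = 3, so a_0 = ... = a_2 = 0. Factor out: x = 13^3 · u with u = 4/5 a unit in ℤ_13. Expand u iteratively via a_{v+i} = u_i mod 13, u_{i+1} = (u_i − a_{v+i})/13:
  u_0 = 4/5;  a_3 = 6;  u_1 = (u_0 − 6)/13 = -2/5
  u_1 = -2/5;  a_4 = 10;  u_2 = (u_1 − 10)/13 = -4/5
  u_2 = -4/5;  a_5 = 7;  u_3 = (u_2 − 7)/13 = -3/5
Digits: (0, 0, 0, 6, 10, 7).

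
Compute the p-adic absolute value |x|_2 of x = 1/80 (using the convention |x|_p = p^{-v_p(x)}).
|1/80|_2 = 16

Step 1 — compute v_2(x) by factoring powers of 2 out of the numerator and denominator: v_2(1/80) = -4. Step 2 — apply |x|_p = p^{-v_p(x)} = 2^{4} = 16.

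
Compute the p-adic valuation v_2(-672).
v_2(-672) = 5

v_2(n) is the largest exponent k such that 2^k divides n. Factor out: -672 = -2^5 · 21. (Sign doesn't affect v_p.) So v_2(-672) = 5.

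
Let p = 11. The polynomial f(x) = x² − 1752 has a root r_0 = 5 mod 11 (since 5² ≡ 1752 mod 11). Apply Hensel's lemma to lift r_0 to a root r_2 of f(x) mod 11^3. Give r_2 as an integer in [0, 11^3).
r_2 = 335 (mod 1331)

Hensel's recurrence: r_{i+1} = r_i − f(r_i)·(f′(r_i))^{-1} mod 11^{i+2}, with f′(x) = 2x. Iterate:
  r_0 = 5 (mod 11)
  r_1 = 93 (mod 121)
  r_2 = 335 (mod 1331)
Final: r_2 = 335, and one checks f(r_2) ≡ 0 mod 11^3.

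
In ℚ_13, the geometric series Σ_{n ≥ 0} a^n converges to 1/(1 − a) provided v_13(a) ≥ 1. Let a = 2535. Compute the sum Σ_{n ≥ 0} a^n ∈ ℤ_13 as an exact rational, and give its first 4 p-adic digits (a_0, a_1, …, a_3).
Σ a^n = 1/(1 − a) = -1/2534;  first 4 digits = (1, 0, 2, 1)

v_13(a) = 2 ≥ 1, so the series converges in ℤ_13 to 1/(1 − a) = 1/(1 − 2535) = -1/2534. Expand this rational in ℤ_13: compute digits iteratively via d_i = x_i mod 13, x_{i+1} = (x_i − d_i)/13. The first 4 digits are (1, 0, 2, 1).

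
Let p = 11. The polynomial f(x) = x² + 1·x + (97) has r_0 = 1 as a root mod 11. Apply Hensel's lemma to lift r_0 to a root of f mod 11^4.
r_3 = 6260 (mod 14641)

Hensel: r_{i+1} = r_i − f(r_i)·(f′(r_i))^{-1} mod 11^{i+2}, f′(x) = 2x + 1. Iterate:
  r_0 = 1 (mod 11)
  r_1 = 89 (mod 121)
  r_2 = 936 (mod 1331)
  r_3 = 6260 (mod 14641)
Final: r = 6260 satisfies f(r) ≡ 0 mod 11^4.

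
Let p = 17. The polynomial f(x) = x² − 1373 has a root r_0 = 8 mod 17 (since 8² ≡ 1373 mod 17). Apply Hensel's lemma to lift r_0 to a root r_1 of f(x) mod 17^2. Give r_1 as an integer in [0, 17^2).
r_1 = 144 (mod 289)

Hensel's recurrence: r_{i+1} = r_i − f(r_i)·(f′(r_i))^{-1} mod 17^{i+2}, with f′(x) = 2x. Iterate:
  r_0 = 8 (mod 17)
  r_1 = 144 (mod 289)
Final: r_1 = 144, and one checks f(r_1) ≡ 0 mod 17^2.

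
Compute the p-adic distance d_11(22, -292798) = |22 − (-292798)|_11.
d_11(22, -292798) = 1/14641

Step 1 — x − y = 22 − (-292798) = 292820. Step 2 — v_11(292820) = 4 (factor: 292820 = (11^4 · 20); the sign does not affect v_p). Step 3 — |x − y|_11 = 11^{-4} = 1/14641.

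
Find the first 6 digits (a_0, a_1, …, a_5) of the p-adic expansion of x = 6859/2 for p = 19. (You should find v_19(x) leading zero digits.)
(a_0, …, a_5) = (0, 0, 0, 10, 9, 9)

v_19(6859/2) = 3, so a_0 = ... = a_2 = 0. Factor out: x = 19^3 · u with u = 1/2 a unit in ℤ_19. Expand u iteratively via a_{v+i} = u_i mod 19, u_{i+1} = (u_i − a_{v+i})/19:
  u_0 = 1/2;  a_3 = 10;  u_1 = (u_0 − 10)/19 = -1/2
  u_1 = -1/2;  a_4 = 9;  u_2 = (u_1 − 9)/19 = -1/2
  u_2 = -1/2;  a_5 = 9;  u_3 = (u_2 − 9)/19 = -1/2
Digits: (0, 0, 0, 10, 9, 9).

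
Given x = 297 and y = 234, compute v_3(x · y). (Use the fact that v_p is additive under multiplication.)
v_3(69498) = 5

v_p(x) = 3 (factor: 297 = 3^3 · 11); v_p(y) = 2 (factor: 234 = 3^2 · 26). Additivity: v_p(xy) = v_p(x) + v_p(y) = 3 + 2 = 5. (Direct check: xy = 69498 = 3^5 · (286).)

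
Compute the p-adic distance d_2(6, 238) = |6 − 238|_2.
d_2(6, 238) = 1/8

Step 1 — x − y = 6 − 238 = -232. Step 2 — v_2(-232) = 3 (factor: -232 = −(2^3 · 29); the sign does not affect v_p). Step 3 — |x − y|_2 = 2^{-3} = 1/8.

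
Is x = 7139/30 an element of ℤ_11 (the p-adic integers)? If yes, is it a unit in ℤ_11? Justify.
x ∈ ℤ_11 but not a unit; v_11(x) = 2 > 0

ℤ_11 = {x ∈ ℚ_11 : v_11(x) ≥ 0} and ℤ_11^× = {x ∈ ℤ_11 : v_11(x) = 0}. Here v_11(7139/30) = v_11(num) − v_11(den) = 2; compare against these criteria.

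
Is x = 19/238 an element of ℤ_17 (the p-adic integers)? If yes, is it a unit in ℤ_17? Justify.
x ∉ ℤ_17 (v_17(x) = -1 < 0)

ℤ_17 = {x ∈ ℚ_17 : v_17(x) ≥ 0} and ℤ_17^× = {x ∈ ℤ_17 : v_17(x) = 0}. Here v_17(19/238) = v_17(num) − v_17(den) = -1; compare against these criteria.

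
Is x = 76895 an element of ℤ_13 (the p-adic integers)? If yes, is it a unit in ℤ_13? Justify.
x ∈ ℤ_13 but not a unit; v_13(x) = 3 > 0

ℤ_13 = {x ∈ ℚ_13 : v_13(x) ≥ 0} and ℤ_13^× = {x ∈ ℤ_13 : v_13(x) = 0}. Here v_13(76895) = v_13(num) − v_13(den) = 3; compare against these criteria.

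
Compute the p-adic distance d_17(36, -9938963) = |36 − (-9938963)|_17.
d_17(36, -9938963) = 1/1419857

Step 1 — x − y = 36 − (-9938963) = 9938999. Step 2 — v_17(9938999) = 5 (factor: 9938999 = (17^5 · 7); the sign does not affect v_p). Step 3 — |x − y|_17 = 17^{-5} = 1/1419857.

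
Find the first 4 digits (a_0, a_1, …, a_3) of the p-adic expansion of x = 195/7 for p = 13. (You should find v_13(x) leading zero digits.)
(a_0, …, a_3) = (0, 4, 11, 1)

v_13(195/7) = 1, so a_0 = ... = a_0 = 0. Factor out: x = 13^1 · u with u = 15/7 a unit in ℤ_13. Expand u iteratively via a_{v+i} = u_i mod 13, u_{i+1} = (u_i − a_{v+i})/13:
  u_0 = 15/7;  a_1 = 4;  u_1 = (u_0 − 4)/13 = -1/7
  u_1 = -1/7;  a_2 = 11;  u_2 = (u_1 − 11)/13 = -6/7
  u_2 = -6/7;  a_3 = 1;  u_3 = (u_2 − 1)/13 = -1/7
Digits: (0, 4, 11, 1).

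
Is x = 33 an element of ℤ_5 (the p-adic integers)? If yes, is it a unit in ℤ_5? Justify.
x ∈ ℤ_5^× (unit); v_5(x) = 0

ℤ_5 = {x ∈ ℚ_5 : v_5(x) ≥ 0} and ℤ_5^× = {x ∈ ℤ_5 : v_5(x) = 0}. Here v_5(33) = v_5(num) − v_5(den) = 0; compare against these criteria.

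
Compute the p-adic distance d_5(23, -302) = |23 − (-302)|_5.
d_5(23, -302) = 1/25

Step 1 — x − y = 23 − (-302) = 325. Step 2 — v_5(325) = 2 (factor: 325 = (5^2 · 13); the sign does not affect v_p). Step 3 — |x − y|_5 = 5^{-2} = 1/25.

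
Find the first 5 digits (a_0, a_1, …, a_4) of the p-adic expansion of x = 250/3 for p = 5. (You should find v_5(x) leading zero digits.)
(a_0, …, a_4) = (0, 0, 0, 4, 1)

v_5(250/3) = 3, so a_0 = ... = a_2 = 0. Factor out: x = 5^3 · u with u = 2/3 a unit in ℤ_5. Expand u iteratively via a_{v+i} = u_i mod 5, u_{i+1} = (u_i − a_{v+i})/5:
  u_0 = 2/3;  a_3 = 4;  u_1 = (u_0 − 4)/5 = -2/3
  u_1 = -2/3;  a_4 = 1;  u_2 = (u_1 − 1)/5 = -1/3
Digits: (0, 0, 0, 4, 1).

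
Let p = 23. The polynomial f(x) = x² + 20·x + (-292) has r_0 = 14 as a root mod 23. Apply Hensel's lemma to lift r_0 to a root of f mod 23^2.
r_1 = 451 (mod 529)

Hensel: r_{i+1} = r_i − f(r_i)·(f′(r_i))^{-1} mod 23^{i+2}, f′(x) = 2x + 20. Iterate:
  r_0 = 14 (mod 23)
  r_1 = 451 (mod 529)
Final: r = 451 satisfies f(r) ≡ 0 mod 23^2.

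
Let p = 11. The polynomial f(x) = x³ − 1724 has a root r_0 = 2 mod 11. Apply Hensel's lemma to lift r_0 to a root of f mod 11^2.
r_1 = 24 (mod 121)

Hensel: r_{i+1} = r_i − f(r_i)/f′(r_i) mod 11^{i+2}, where f′(x) = 3x². Iterate:
  r_0 = 2 (mod 11)
  r_1 = 24 (mod 121)
Final: r = 24 with f(r) ≡ 0 mod 11^2.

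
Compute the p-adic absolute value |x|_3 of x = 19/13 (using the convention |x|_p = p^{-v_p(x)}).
|19/13|_3 = 1

Step 1 — compute v_3(x) by factoring powers of 3 out of the numerator and denominator: v_3(19/13) = 0. Step 2 — apply |x|_p = p^{-v_p(x)} = 3^{0} = 1.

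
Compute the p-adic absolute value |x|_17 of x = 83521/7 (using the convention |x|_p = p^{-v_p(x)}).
|83521/7|_17 = 1/83521

Step 1 — compute v_17(x) by factoring powers of 17 out of the numerator and denominator: v_17(83521/7) = 4. Step 2 — apply |x|_p = p^{-v_p(x)} = 17^{-4} = 1/83521.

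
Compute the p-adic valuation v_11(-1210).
v_11(-1210) = 2

v_11(n) is the largest exponent k such that 11^k divides n. Factor out: -1210 = -11^2 · 10. (Sign doesn't affect v_p.) So v_11(-1210) = 2.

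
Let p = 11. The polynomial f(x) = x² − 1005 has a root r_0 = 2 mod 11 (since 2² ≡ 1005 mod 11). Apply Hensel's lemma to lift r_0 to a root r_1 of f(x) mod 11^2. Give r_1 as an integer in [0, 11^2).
r_1 = 101 (mod 121)

Hensel's recurrence: r_{i+1} = r_i − f(r_i)·(f′(r_i))^{-1} mod 11^{i+2}, with f′(x) = 2x. Iterate:
  r_0 = 2 (mod 11)
  r_1 = 101 (mod 121)
Final: r_1 = 101, and one checks f(r_1) ≡ 0 mod 11^2.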